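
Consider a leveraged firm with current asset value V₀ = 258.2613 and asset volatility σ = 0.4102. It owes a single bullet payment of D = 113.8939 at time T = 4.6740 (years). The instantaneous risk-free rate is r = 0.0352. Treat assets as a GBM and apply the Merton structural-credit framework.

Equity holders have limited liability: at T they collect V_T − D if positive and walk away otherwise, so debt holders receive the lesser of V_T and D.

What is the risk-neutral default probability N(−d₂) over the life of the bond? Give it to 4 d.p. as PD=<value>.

PD=0.2529

d₁ = [ln(V₀/D) + (r + σ²/2)T] / (σ√T)
   = [ln(258.2613/113.8939) + (0.0352 + 0.5·0.4102²)·4.6740] / (0.4102·√4.6740)
   = [0.818705 + 0.557758] / 0.886829 = 1.552117
d₂ = d₁ − σ√T = 1.552117 − 0.886829 = 0.665287
risk-neutral PD = N(−d₂) = N(-0.665287) = 0.252933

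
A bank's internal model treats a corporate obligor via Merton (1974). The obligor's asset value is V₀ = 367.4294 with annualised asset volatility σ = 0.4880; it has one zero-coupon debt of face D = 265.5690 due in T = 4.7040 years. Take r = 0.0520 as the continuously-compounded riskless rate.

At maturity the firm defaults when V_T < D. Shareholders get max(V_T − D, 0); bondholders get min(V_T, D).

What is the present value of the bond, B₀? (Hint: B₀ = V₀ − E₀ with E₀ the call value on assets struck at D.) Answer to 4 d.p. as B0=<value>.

B0=157.2217

d₁ = [ln(V₀/D) + (r + σ²/2)T] / (σ√T)
   = [ln(367.4294/265.5690) + (0.0520 + 0.5·0.4880²)·4.7040] / (0.4880·√4.7040)
   = [0.324656 + 0.804723] / 1.058409 = 1.067054
d₂ = d₁ − σ√T = 1.067054 − 1.058409 = 0.008645
N(d₁) = 0.857026,  N(d₂) = 0.503449,  e^(−rT) = 0.783011
E₀ = V₀·N(d₁) − D·e^(−rT)·N(d₂)
   = 367.4294·0.857026 − 265.5690·0.783011·0.503449 = 210.207702
B₀ = V₀ − E₀ = 367.4294 − 210.207702 = 157.221698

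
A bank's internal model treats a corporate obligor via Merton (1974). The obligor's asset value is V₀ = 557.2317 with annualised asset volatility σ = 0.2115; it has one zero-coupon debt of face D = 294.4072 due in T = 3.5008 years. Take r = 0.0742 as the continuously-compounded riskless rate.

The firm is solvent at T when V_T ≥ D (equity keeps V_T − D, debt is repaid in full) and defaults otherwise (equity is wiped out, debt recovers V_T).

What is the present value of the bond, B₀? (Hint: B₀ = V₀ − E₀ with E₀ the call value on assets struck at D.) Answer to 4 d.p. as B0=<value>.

d₁ = [ln(V₀/D) + (r + σ²/2)T] / (σ√T)
   = [ln(557.2317/294.4072) + (0.0742 + 0.5·0.2115²)·3.5008] / (0.2115·√3.5008)
   = [0.638017 + 0.338059] / 0.395725 = 2.466548
d₂ = d₁ − σ√T = 2.466548 − 0.395725 = 2.070823
N(d₁) = 0.993179,  N(d₂) = 0.980812,  e^(−rT) = 0.771237
E₀ = V₀·N(d₁) − D·e^(−rT)·N(d₂)
   = 557.2317·0.993179 − 294.4072·0.771237·0.980812 = 330.729698
B₀ = V₀ − E₀ = 557.2317 − 330.729698 = 226.502002

B0=226.5020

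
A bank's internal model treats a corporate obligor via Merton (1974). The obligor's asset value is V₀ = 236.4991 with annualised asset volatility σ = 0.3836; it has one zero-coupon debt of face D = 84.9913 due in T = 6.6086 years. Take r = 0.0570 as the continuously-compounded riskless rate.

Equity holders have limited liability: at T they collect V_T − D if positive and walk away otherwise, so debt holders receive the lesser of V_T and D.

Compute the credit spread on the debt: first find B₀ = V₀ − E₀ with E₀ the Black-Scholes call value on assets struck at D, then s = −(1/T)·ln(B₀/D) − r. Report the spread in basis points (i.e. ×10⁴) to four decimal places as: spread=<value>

spread=100.0040

d₁ = [ln(V₀/D) + (r + σ²/2)T] / (σ√T)
   = [ln(236.4991/84.9913) + (0.0570 + 0.5·0.3836²)·6.6086] / (0.3836·√6.6086)
   = [1.023396 + 0.862915] / 0.986128 = 1.912845
d₂ = d₁ − σ√T = 1.912845 − 0.986128 = 0.926717
N(d₁) = 0.972116,  N(d₂) = 0.822963,  e^(−rT) = 0.686129
E₀ = V₀·N(d₁) − D·e^(−rT)·N(d₂)
   = 236.4991·0.972116 − 84.9913·0.686129·0.822963 = 181.913502
B₀ = V₀ − E₀ = 236.4991 − 181.913502 = 54.585598
spread = −(1/T)·ln(B₀/D) − r = −(1/6.6086)·ln(54.585598/84.9913) − 0.0570 = 0.01000040
in basis points: 0.01000040 × 10⁴ = 100.0040 bp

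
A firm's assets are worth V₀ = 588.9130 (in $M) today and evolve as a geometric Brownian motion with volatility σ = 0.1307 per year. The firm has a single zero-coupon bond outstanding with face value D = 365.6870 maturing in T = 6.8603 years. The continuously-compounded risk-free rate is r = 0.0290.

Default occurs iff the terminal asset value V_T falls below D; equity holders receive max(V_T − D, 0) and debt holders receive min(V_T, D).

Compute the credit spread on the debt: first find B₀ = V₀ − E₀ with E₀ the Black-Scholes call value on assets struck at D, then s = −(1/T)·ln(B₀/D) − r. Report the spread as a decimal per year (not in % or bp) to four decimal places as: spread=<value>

d₁ = [ln(V₀/D) + (r + σ²/2)T] / (σ√T)
   = [ln(588.9130/365.6870) + (0.0290 + 0.5·0.1307²)·6.8603] / (0.1307·√6.8603)
   = [0.476501 + 0.257544] / 0.342332 = 2.144250
d₂ = d₁ − σ√T = 2.144250 − 0.342332 = 1.801919
N(d₁) = 0.983994,  N(d₂) = 0.964221,  e^(−rT) = 0.819592
E₀ = V₀·N(d₁) − D·e^(−rT)·N(d₂)
   = 588.9130·0.983994 − 365.6870·0.819592·0.964221 = 290.495999
B₀ = V₀ − E₀ = 588.9130 − 290.495999 = 298.417001
spread = −(1/T)·ln(B₀/D) − r = −(1/6.8603)·ln(298.417001/365.6870) − 0.0290 = 0.00063222

spread=0.0006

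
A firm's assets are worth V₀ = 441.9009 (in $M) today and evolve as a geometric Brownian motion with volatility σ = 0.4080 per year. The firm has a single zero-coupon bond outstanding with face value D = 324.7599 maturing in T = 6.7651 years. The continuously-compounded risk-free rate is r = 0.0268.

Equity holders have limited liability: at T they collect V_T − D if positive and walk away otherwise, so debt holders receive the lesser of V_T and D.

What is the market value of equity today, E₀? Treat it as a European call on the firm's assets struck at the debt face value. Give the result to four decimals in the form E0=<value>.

d₁ = [ln(V₀/D) + (r + σ²/2)T] / (σ√T)
   = [ln(441.9009/324.7599) + (0.0268 + 0.5·0.4080²)·6.7651] / (0.4080·√6.7651)
   = [0.308000 + 0.744377] / 1.061200 = 0.991686
d₂ = d₁ − σ√T = 0.991686 − 1.061200 = -0.069514
N(d₁) = 0.839325,  N(d₂) = 0.472290,  e^(−rT) = 0.834181
E₀ = V₀·N(d₁) − D·e^(−rT)·N(d₂)
   = 441.9009·0.839325 − 324.7599·0.834181·0.472290 = 242.950837

E0=242.9508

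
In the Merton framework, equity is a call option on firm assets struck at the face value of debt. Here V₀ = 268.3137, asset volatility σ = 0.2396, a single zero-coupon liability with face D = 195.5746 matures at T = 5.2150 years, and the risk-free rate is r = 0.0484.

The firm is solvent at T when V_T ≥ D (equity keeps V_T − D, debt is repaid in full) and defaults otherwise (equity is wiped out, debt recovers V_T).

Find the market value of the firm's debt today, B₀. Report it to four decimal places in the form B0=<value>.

B0=143.6128

d₁ = [ln(V₀/D) + (r + σ²/2)T] / (σ√T)
   = [ln(268.3137/195.5746) + (0.0484 + 0.5·0.2396²)·5.2150] / (0.2396·√5.2150)
   = [0.316215 + 0.402098] / 0.547160 = 1.312803
d₂ = d₁ − σ√T = 1.312803 − 0.547160 = 0.765644
N(d₁) = 0.905375,  N(d₂) = 0.778056,  e^(−rT) = 0.776929
E₀ = V₀·N(d₁) − D·e^(−rT)·N(d₂)
   = 268.3137·0.905375 − 195.5746·0.776929·0.778056 = 124.700879
B₀ = V₀ − E₀ = 268.3137 − 124.700879 = 143.612821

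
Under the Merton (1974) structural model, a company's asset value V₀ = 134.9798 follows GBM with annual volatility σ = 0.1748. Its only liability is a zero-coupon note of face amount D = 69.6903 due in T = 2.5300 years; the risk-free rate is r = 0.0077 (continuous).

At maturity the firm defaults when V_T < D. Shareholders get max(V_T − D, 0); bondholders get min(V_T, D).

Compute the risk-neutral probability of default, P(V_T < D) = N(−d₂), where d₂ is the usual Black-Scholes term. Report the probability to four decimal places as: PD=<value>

d₁ = [ln(V₀/D) + (r + σ²/2)T] / (σ√T)
   = [ln(134.9798/69.6903) + (0.0077 + 0.5·0.1748²)·2.5300] / (0.1748·√2.5300)
   = [0.661064 + 0.058133] / 0.278036 = 2.586701
d₂ = d₁ − σ√T = 2.586701 − 0.278036 = 2.308665
risk-neutral PD = N(−d₂) = N(-2.308665) = 0.010481

PD=0.0105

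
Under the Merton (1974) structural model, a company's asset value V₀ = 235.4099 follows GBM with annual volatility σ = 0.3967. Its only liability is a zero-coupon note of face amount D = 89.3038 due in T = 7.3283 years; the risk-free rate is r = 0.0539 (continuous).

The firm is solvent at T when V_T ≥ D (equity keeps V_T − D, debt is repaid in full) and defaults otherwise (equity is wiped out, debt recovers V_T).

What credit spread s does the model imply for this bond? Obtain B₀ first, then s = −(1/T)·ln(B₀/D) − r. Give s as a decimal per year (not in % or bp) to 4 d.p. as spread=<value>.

d₁ = [ln(V₀/D) + (r + σ²/2)T] / (σ√T)
   = [ln(235.4099/89.3038) + (0.0539 + 0.5·0.3967²)·7.3283] / (0.3967·√7.3283)
   = [0.969284 + 0.971626] / 1.073900 = 1.807347
d₂ = d₁ − σ√T = 1.807347 − 1.073900 = 0.733447
N(d₁) = 0.964646,  N(d₂) = 0.768357,  e^(−rT) = 0.673683
E₀ = V₀·N(d₁) − D·e^(−rT)·N(d₂)
   = 235.4099·0.964646 − 89.3038·0.673683·0.768357 = 180.860938
B₀ = V₀ − E₀ = 235.4099 − 180.860938 = 54.548962
spread = −(1/T)·ln(B₀/D) − r = −(1/7.3283)·ln(54.548962/89.3038) − 0.0539 = 0.01336599

spread=0.0134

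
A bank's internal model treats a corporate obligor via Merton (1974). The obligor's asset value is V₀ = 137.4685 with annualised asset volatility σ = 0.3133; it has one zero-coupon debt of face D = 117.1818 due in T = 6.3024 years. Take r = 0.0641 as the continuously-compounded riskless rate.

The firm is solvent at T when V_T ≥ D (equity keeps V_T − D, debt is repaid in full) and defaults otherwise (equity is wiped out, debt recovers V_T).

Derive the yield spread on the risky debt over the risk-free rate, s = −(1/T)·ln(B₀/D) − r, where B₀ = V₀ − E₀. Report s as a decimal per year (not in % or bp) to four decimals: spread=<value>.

d₁ = [ln(V₀/D) + (r + σ²/2)T] / (σ√T)
   = [ln(137.4685/117.1818) + (0.0641 + 0.5·0.3133²)·6.3024] / (0.3133·√6.3024)
   = [0.159668 + 0.713296] / 0.786527 = 1.109898
d₂ = d₁ − σ√T = 1.109898 − 0.786527 = 0.323371
N(d₁) = 0.866478,  N(d₂) = 0.626793,  e^(−rT) = 0.667655
E₀ = V₀·N(d₁) − D·e^(−rT)·N(d₂)
   = 137.4685·0.866478 − 117.1818·0.667655·0.626793 = 70.075092
B₀ = V₀ − E₀ = 137.4685 − 70.075092 = 67.393408
spread = −(1/T)·ln(B₀/D) − r = −(1/6.3024)·ln(67.393408/117.1818) − 0.0641 = 0.02367281

spread=0.0237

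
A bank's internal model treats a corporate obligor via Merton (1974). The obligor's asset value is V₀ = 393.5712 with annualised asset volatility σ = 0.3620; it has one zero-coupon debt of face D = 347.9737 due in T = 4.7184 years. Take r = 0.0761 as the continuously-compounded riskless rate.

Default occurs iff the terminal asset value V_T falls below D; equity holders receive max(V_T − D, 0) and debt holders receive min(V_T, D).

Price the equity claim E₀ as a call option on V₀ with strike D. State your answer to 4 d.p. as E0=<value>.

d₁ = [ln(V₀/D) + (r + σ²/2)T] / (σ√T)
   = [ln(393.5712/347.9737) + (0.0761 + 0.5·0.3620²)·4.7184] / (0.3620·√4.7184)
   = [0.123135 + 0.668229] / 0.786332 = 1.006400
d₂ = d₁ − σ√T = 1.006400 − 0.786332 = 0.220068
N(d₁) = 0.842888,  N(d₂) = 0.587091,  e^(−rT) = 0.698325
E₀ = V₀·N(d₁) − D·e^(−rT)·N(d₂)
   = 393.5712·0.842888 − 347.9737·0.698325·0.587091 = 189.074193

E0=189.0742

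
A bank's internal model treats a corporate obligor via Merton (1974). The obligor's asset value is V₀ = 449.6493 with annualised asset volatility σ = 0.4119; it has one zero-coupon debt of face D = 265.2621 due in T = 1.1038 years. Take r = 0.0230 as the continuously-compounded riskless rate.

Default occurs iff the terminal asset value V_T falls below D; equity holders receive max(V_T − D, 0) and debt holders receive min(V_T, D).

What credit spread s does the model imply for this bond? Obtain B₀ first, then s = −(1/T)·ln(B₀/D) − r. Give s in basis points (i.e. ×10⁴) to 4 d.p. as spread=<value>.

spread=245.8620

d₁ = [ln(V₀/D) + (r + σ²/2)T] / (σ√T)
   = [ln(449.6493/265.2621) + (0.0230 + 0.5·0.4119²)·1.1038] / (0.4119·√1.1038)
   = [0.527750 + 0.119024] / 0.432750 = 1.494566
d₂ = d₁ − σ√T = 1.494566 − 0.432750 = 1.061816
N(d₁) = 0.932486,  N(d₂) = 0.855840,  e^(−rT) = 0.974932
E₀ = V₀·N(d₁) − D·e^(−rT)·N(d₂)
   = 449.6493·0.932486 − 265.2621·0.974932·0.855840 = 197.960665
B₀ = V₀ − E₀ = 449.6493 − 197.960665 = 251.688635
spread = −(1/T)·ln(B₀/D) − r = −(1/1.1038)·ln(251.688635/265.2621) − 0.0230 = 0.02458620
in basis points: 0.02458620 × 10⁴ = 245.8620 bp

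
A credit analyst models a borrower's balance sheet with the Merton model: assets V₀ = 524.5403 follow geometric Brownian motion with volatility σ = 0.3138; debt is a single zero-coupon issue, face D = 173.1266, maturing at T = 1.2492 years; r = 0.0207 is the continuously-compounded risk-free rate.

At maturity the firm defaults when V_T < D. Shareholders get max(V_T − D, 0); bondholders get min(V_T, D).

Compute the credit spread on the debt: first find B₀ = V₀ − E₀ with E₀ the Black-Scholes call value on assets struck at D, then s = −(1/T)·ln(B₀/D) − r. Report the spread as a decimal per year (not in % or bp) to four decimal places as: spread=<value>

spread=0.0001

d₁ = [ln(V₀/D) + (r + σ²/2)T] / (σ√T)
   = [ln(524.5403/173.1266) + (0.0207 + 0.5·0.3138²)·1.2492] / (0.3138·√1.2492)
   = [1.108499 + 0.087363] / 0.350727 = 3.409669
d₂ = d₁ − σ√T = 3.409669 − 0.350727 = 3.058942
N(d₁) = 0.999675,  N(d₂) = 0.998889,  e^(−rT) = 0.974473
E₀ = V₀·N(d₁) − D·e^(−rT)·N(d₂)
   = 524.5403·0.999675 − 173.1266·0.974473·0.998889 = 355.849879
B₀ = V₀ − E₀ = 524.5403 − 355.849879 = 168.690421
spread = −(1/T)·ln(B₀/D) − r = −(1/1.2492)·ln(168.690421/173.1266) − 0.0207 = 0.00007963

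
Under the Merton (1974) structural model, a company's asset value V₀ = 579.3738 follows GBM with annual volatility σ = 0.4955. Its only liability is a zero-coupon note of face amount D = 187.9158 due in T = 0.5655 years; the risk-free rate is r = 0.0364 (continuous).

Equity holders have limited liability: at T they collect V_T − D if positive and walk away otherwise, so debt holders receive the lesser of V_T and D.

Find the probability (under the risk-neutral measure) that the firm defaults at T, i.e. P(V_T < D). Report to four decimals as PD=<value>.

PD=0.0019

d₁ = [ln(V₀/D) + (r + σ²/2)T] / (σ√T)
   = [ln(579.3738/187.9158) + (0.0364 + 0.5·0.4955²)·0.5655] / (0.4955·√0.5655)
   = [1.125954 + 0.090005] / 0.372615 = 3.263315
d₂ = d₁ − σ√T = 3.263315 − 0.372615 = 2.890700
risk-neutral PD = N(−d₂) = N(-2.890700) = 0.001922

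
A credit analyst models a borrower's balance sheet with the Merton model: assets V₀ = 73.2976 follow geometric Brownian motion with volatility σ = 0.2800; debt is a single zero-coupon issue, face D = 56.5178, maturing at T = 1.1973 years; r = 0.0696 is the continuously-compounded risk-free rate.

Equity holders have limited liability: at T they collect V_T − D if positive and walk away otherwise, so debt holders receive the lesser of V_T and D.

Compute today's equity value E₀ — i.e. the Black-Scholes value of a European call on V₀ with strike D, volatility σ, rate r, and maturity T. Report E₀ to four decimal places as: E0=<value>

d₁ = [ln(V₀/D) + (r + σ²/2)T] / (σ√T)
   = [ln(73.2976/56.5178) + (0.0696 + 0.5·0.2800²)·1.1973] / (0.2800·√1.1973)
   = [0.259972 + 0.130266] / 0.306379 = 1.273710
d₂ = d₁ − σ√T = 1.273710 − 0.306379 = 0.967331
N(d₁) = 0.898617,  N(d₂) = 0.833311,  e^(−rT) = 0.920046
E₀ = V₀·N(d₁) − D·e^(−rT)·N(d₂)
   = 73.2976·0.898617 − 56.5178·0.920046·0.833311 = 22.535184

E0=22.5352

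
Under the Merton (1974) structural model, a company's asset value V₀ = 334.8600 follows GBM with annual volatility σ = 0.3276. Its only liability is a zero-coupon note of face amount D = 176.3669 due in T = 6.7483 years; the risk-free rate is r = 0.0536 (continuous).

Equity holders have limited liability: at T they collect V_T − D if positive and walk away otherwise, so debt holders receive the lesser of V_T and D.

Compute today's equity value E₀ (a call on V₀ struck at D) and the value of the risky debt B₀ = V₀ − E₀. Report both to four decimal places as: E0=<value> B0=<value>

E0=221.5493 B0=113.3107

d₁ = [ln(V₀/D) + (r + σ²/2)T] / (σ√T)
   = [ln(334.8600/176.3669) + (0.0536 + 0.5·0.3276²)·6.7483] / (0.3276·√6.7483)
   = [0.641146 + 0.723829] / 0.851023 = 1.603923
d₂ = d₁ − σ√T = 1.603923 − 0.851023 = 0.752900
N(d₁) = 0.945634,  N(d₂) = 0.774245,  e^(−rT) = 0.696485
E₀ = V₀·N(d₁) − D·e^(−rT)·N(d₂)
   = 334.8600·0.945634 − 176.3669·0.696485·0.774245 = 221.549280
B₀ = V₀ − E₀ = 334.8600 − 221.549280 = 113.310720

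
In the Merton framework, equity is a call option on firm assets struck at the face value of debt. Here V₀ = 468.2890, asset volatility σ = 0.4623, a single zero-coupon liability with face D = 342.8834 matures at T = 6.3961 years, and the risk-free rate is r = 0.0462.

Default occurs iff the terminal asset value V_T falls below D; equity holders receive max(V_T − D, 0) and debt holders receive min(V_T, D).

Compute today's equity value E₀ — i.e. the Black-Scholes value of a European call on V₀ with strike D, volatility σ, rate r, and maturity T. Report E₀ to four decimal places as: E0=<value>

d₁ = [ln(V₀/D) + (r + σ²/2)T] / (σ√T)
   = [ln(468.2890/342.8834) + (0.0462 + 0.5·0.4623²)·6.3961] / (0.4623·√6.3961)
   = [0.311695 + 0.978991] / 1.169180 = 1.103924
d₂ = d₁ − σ√T = 1.103924 − 1.169180 = -0.065256
N(d₁) = 0.865187,  N(d₂) = 0.473985,  e^(−rT) = 0.744160
E₀ = V₀·N(d₁) − D·e^(−rT)·N(d₂)
   = 468.2890·0.865187 − 342.8834·0.744160·0.473985 = 284.215554

E0=284.2156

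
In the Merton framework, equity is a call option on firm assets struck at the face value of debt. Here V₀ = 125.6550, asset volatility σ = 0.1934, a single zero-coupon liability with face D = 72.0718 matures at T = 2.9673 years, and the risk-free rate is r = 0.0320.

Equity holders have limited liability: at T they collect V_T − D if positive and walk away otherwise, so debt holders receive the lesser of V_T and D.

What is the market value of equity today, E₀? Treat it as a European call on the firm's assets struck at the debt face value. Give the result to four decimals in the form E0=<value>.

E0=60.3991

d₁ = [ln(V₀/D) + (r + σ²/2)T] / (σ√T)
   = [ln(125.6550/72.0718) + (0.0320 + 0.5·0.1934²)·2.9673] / (0.1934·√2.9673)
   = [0.555877 + 0.150447] / 0.333148 = 2.120153
d₂ = d₁ − σ√T = 2.120153 − 0.333148 = 1.787005
N(d₁) = 0.983003,  N(d₂) = 0.963032,  e^(−rT) = 0.909415
E₀ = V₀·N(d₁) − D·e^(−rT)·N(d₂)
   = 125.6550·0.983003 − 72.0718·0.909415·0.963032 = 60.399133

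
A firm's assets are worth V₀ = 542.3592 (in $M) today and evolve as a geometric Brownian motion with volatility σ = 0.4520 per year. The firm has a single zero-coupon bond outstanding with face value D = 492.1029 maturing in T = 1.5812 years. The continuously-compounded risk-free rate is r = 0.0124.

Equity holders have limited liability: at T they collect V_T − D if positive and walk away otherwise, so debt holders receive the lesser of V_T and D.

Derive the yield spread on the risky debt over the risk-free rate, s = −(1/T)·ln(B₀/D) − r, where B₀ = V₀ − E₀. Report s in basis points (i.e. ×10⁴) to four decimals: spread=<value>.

spread=1258.8183

d₁ = [ln(V₀/D) + (r + σ²/2)T] / (σ√T)
   = [ln(542.3592/492.1029) + (0.0124 + 0.5·0.4520²)·1.5812] / (0.4520·√1.5812)
   = [0.097241 + 0.181130] / 0.568371 = 0.489769
d₂ = d₁ − σ√T = 0.489769 − 0.568371 = -0.078602
N(d₁) = 0.687851,  N(d₂) = 0.468675,  e^(−rT) = 0.980584
E₀ = V₀·N(d₁) − D·e^(−rT)·N(d₂)
   = 542.3592·0.687851 − 492.1029·0.980584·0.468675 = 146.904353
B₀ = V₀ − E₀ = 542.3592 − 146.904353 = 395.454847
spread = −(1/T)·ln(B₀/D) − r = −(1/1.5812)·ln(395.454847/492.1029) − 0.0124 = 0.12588183
in basis points: 0.12588183 × 10⁴ = 1258.8183 bp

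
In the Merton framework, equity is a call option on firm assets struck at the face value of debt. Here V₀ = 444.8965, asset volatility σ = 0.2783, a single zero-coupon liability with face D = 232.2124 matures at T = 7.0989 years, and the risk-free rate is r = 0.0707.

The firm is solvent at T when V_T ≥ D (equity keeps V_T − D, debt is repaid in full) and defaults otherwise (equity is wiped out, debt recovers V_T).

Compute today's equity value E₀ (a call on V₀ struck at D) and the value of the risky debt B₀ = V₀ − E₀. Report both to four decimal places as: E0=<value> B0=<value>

d₁ = [ln(V₀/D) + (r + σ²/2)T] / (σ√T)
   = [ln(444.8965/232.2124) + (0.0707 + 0.5·0.2783²)·7.0989] / (0.2783·√7.0989)
   = [0.650189 + 0.776800] / 0.741496 = 1.924474
d₂ = d₁ − σ√T = 1.924474 − 0.741496 = 1.182978
N(d₁) = 0.972852,  N(d₂) = 0.881591,  e^(−rT) = 0.605384
E₀ = V₀·N(d₁) − D·e^(−rT)·N(d₂)
   = 444.8965·0.972852 − 232.2124·0.605384·0.881591 = 308.886595
B₀ = V₀ − E₀ = 444.8965 − 308.886595 = 136.009905

E0=308.8866 B0=136.0099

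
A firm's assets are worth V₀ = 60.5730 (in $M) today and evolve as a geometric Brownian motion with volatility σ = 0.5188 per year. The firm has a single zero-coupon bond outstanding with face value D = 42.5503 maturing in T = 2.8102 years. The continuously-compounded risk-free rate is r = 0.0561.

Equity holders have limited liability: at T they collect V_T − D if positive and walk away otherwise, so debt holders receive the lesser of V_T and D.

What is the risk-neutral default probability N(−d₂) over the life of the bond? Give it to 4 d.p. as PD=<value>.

PD=0.4394

d₁ = [ln(V₀/D) + (r + σ²/2)T] / (σ√T)
   = [ln(60.5730/42.5503) + (0.0561 + 0.5·0.5188²)·2.8102] / (0.5188·√2.8102)
   = [0.353162 + 0.535840] / 0.869698 = 1.022196
d₂ = d₁ − σ√T = 1.022196 − 0.869698 = 0.152498
risk-neutral PD = N(−d₂) = N(-0.152498) = 0.439397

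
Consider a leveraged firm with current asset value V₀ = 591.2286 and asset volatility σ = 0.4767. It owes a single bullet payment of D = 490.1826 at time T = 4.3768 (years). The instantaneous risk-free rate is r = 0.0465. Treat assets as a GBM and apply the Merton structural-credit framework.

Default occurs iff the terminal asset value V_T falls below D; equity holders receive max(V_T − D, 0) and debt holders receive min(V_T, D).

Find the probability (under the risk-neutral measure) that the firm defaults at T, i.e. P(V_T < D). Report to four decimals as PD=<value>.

PD=0.5425

d₁ = [ln(V₀/D) + (r + σ²/2)T] / (σ√T)
   = [ln(591.2286/490.1826) + (0.0465 + 0.5·0.4767²)·4.3768] / (0.4767·√4.3768)
   = [0.187425 + 0.700820] / 0.997295 = 0.890654
d₂ = d₁ − σ√T = 0.890654 − 0.997295 = -0.106641
risk-neutral PD = N(−d₂) = N(0.106641) = 0.542463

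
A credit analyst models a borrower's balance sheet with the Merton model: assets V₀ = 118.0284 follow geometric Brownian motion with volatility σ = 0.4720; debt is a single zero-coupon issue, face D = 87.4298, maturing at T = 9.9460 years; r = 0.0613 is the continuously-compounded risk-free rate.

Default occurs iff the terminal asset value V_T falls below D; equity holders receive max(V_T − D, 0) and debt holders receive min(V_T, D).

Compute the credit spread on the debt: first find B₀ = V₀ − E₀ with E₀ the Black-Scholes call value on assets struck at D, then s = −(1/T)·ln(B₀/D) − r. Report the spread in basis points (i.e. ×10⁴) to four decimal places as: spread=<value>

spread=410.6005

d₁ = [ln(V₀/D) + (r + σ²/2)T] / (σ√T)
   = [ln(118.0284/87.4298) + (0.0613 + 0.5·0.4720²)·9.9460] / (0.4720·√9.9460)
   = [0.300089 + 1.717595] / 1.488560 = 1.355460
d₂ = d₁ − σ√T = 1.355460 − 1.488560 = -0.133099
N(d₁) = 0.912365,  N(d₂) = 0.447058,  e^(−rT) = 0.543519
E₀ = V₀·N(d₁) − D·e^(−rT)·N(d₂)
   = 118.0284·0.912365 − 87.4298·0.543519·0.447058 = 86.440847
B₀ = V₀ − E₀ = 118.0284 − 86.440847 = 31.587553
spread = −(1/T)·ln(B₀/D) − r = −(1/9.9460)·ln(31.587553/87.4298) − 0.0613 = 0.04106005
in basis points: 0.04106005 × 10⁴ = 410.6005 bp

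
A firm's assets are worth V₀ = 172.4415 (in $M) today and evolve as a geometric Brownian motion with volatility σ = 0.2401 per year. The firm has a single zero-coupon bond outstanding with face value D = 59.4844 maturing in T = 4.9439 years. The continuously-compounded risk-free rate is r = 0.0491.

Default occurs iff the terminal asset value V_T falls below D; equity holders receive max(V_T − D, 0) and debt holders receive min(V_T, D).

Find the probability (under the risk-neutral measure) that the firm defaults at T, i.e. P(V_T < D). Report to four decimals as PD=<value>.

d₁ = [ln(V₀/D) + (r + σ²/2)T] / (σ√T)
   = [ln(172.4415/59.4844) + (0.0491 + 0.5·0.2401²)·4.9439] / (0.2401·√4.9439)
   = [1.064344 + 0.385248] / 0.533860 = 2.715307
d₂ = d₁ − σ√T = 2.715307 − 0.533860 = 2.181447
risk-neutral PD = N(−d₂) = N(-2.181447) = 0.014575

PD=0.0146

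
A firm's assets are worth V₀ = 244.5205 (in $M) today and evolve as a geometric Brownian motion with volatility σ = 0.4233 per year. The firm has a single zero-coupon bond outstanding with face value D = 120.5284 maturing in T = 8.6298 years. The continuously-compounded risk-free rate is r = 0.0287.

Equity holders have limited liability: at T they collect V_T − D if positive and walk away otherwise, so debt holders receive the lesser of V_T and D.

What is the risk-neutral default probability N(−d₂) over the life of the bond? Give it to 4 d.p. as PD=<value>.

d₁ = [ln(V₀/D) + (r + σ²/2)T] / (σ√T)
   = [ln(244.5205/120.5284) + (0.0287 + 0.5·0.4233²)·8.6298] / (0.4233·√8.6298)
   = [0.707414 + 1.020832] / 1.243508 = 1.389814
d₂ = d₁ − σ√T = 1.389814 − 1.243508 = 0.146306
risk-neutral PD = N(−d₂) = N(-0.146306) = 0.441840

PD=0.4418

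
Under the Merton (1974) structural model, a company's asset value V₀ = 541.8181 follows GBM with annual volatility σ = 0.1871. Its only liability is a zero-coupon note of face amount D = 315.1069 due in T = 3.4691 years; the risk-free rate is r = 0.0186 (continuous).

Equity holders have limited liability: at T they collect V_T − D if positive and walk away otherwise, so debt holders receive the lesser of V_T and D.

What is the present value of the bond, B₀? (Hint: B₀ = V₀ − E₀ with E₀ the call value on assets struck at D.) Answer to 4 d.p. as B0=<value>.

B0=293.1345

d₁ = [ln(V₀/D) + (r + σ²/2)T] / (σ√T)
   = [ln(541.8181/315.1069) + (0.0186 + 0.5·0.1871²)·3.4691] / (0.1871·√3.4691)
   = [0.542018 + 0.125246] / 0.348483 = 1.914765
d₂ = d₁ − σ√T = 1.914765 − 0.348483 = 1.566282
N(d₁) = 0.972239,  N(d₂) = 0.941359,  e^(−rT) = 0.937512
E₀ = V₀·N(d₁) − D·e^(−rT)·N(d₂)
   = 541.8181·0.972239 − 315.1069·0.937512·0.941359 = 248.683556
B₀ = V₀ − E₀ = 541.8181 − 248.683556 = 293.134544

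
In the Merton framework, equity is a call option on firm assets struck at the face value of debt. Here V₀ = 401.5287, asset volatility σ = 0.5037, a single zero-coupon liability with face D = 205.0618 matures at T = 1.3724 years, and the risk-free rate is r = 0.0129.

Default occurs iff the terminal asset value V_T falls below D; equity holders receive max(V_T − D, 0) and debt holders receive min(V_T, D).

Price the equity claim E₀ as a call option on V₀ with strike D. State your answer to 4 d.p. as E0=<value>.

E0=209.8130

d₁ = [ln(V₀/D) + (r + σ²/2)T] / (σ√T)
   = [ln(401.5287/205.0618) + (0.0129 + 0.5·0.5037²)·1.3724] / (0.5037·√1.3724)
   = [0.671968 + 0.191802] / 0.590082 = 1.463814
d₂ = d₁ − σ√T = 1.463814 − 0.590082 = 0.873732
N(d₁) = 0.928378,  N(d₂) = 0.808868,  e^(−rT) = 0.982452
E₀ = V₀·N(d₁) − D·e^(−rT)·N(d₂)
   = 401.5287·0.928378 − 205.0618·0.982452·0.808868 = 209.813023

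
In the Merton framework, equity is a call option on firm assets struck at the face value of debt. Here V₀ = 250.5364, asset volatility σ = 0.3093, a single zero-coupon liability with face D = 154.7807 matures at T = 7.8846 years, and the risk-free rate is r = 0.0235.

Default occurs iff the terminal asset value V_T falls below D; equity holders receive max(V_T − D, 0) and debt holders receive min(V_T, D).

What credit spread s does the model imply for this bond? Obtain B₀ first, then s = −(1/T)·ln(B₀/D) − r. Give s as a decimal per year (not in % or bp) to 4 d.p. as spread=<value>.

spread=0.0200

d₁ = [ln(V₀/D) + (r + σ²/2)T] / (σ√T)
   = [ln(250.5364/154.7807) + (0.0235 + 0.5·0.3093²)·7.8846] / (0.3093·√7.8846)
   = [0.481595 + 0.562434] / 0.868500 = 1.202106
d₂ = d₁ − σ√T = 1.202106 − 0.868500 = 0.333606
N(d₁) = 0.885339,  N(d₂) = 0.630662,  e^(−rT) = 0.830865
E₀ = V₀·N(d₁) − D·e^(−rT)·N(d₂)
   = 250.5364·0.885339 − 154.7807·0.830865·0.630662 = 140.705340
B₀ = V₀ − E₀ = 250.5364 − 140.705340 = 109.831060
spread = −(1/T)·ln(B₀/D) − r = −(1/7.8846)·ln(109.831060/154.7807) − 0.0235 = 0.02001088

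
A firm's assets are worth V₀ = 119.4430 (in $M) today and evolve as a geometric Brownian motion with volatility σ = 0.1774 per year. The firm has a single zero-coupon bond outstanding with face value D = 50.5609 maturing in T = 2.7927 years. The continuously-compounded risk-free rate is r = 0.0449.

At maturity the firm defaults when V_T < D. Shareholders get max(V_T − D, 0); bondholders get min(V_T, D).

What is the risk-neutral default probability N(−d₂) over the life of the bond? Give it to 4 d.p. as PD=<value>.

PD=0.0008

d₁ = [ln(V₀/D) + (r + σ²/2)T] / (σ√T)
   = [ln(119.4430/50.5609) + (0.0449 + 0.5·0.1774²)·2.7927] / (0.1774·√2.7927)
   = [0.859661 + 0.169336] / 0.296460 = 3.470950
d₂ = d₁ − σ√T = 3.470950 − 0.296460 = 3.174491
risk-neutral PD = N(−d₂) = N(-3.174491) = 0.000750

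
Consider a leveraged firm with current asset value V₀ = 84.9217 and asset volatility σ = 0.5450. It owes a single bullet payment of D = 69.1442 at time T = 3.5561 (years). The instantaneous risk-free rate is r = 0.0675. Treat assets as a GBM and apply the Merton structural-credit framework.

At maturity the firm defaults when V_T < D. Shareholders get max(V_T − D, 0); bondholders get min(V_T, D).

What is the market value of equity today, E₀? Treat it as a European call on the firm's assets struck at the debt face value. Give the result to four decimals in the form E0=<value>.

E0=44.8861

d₁ = [ln(V₀/D) + (r + σ²/2)T] / (σ√T)
   = [ln(84.9217/69.1442) + (0.0675 + 0.5·0.5450²)·3.5561] / (0.5450·√3.5561)
   = [0.205535 + 0.768162] / 1.027741 = 0.947416
d₂ = d₁ − σ√T = 0.947416 − 1.027741 = -0.080325
N(d₁) = 0.828287,  N(d₂) = 0.467989,  e^(−rT) = 0.786599
E₀ = V₀·N(d₁) − D·e^(−rT)·N(d₂)
   = 84.9217·0.828287 − 69.1442·0.786599·0.467989 = 44.886134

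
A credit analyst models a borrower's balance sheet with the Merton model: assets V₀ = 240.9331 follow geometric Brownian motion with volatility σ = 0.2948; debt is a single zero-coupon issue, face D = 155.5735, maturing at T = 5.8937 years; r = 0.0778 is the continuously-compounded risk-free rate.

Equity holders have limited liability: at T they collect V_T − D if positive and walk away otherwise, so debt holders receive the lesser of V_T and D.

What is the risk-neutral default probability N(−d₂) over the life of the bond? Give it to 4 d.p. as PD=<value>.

d₁ = [ln(V₀/D) + (r + σ²/2)T] / (σ√T)
   = [ln(240.9331/155.5735) + (0.0778 + 0.5·0.2948²)·5.8937] / (0.2948·√5.8937)
   = [0.437401 + 0.714632] / 0.715684 = 1.609694
d₂ = d₁ − σ√T = 1.609694 − 0.715684 = 0.894010
risk-neutral PD = N(−d₂) = N(-0.894010) = 0.185658

PD=0.1857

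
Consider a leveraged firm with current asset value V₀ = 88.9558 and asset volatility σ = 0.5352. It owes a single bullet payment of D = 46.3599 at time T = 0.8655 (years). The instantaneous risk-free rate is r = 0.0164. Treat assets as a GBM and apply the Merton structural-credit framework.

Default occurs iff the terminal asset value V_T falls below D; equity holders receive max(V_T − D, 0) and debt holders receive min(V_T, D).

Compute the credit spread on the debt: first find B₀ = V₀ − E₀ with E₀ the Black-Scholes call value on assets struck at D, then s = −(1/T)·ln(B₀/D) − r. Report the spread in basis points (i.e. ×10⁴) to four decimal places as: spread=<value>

d₁ = [ln(V₀/D) + (r + σ²/2)T] / (σ√T)
   = [ln(88.9558/46.3599) + (0.0164 + 0.5·0.5352²)·0.8655] / (0.5352·√0.8655)
   = [0.651705 + 0.138151] / 0.497909 = 1.586346
d₂ = d₁ − σ√T = 1.586346 − 0.497909 = 1.088438
N(d₁) = 0.943670,  N(d₂) = 0.861799,  e^(−rT) = 0.985906
E₀ = V₀·N(d₁) − D·e^(−rT)·N(d₂)
   = 88.9558·0.943670 − 46.3599·0.985906·0.861799 = 44.555062
B₀ = V₀ − E₀ = 88.9558 − 44.555062 = 44.400738
spread = −(1/T)·ln(B₀/D) − r = −(1/0.8655)·ln(44.400738/46.3599) − 0.0164 = 0.03348882
in basis points: 0.03348882 × 10⁴ = 334.8882 bp

spread=334.8882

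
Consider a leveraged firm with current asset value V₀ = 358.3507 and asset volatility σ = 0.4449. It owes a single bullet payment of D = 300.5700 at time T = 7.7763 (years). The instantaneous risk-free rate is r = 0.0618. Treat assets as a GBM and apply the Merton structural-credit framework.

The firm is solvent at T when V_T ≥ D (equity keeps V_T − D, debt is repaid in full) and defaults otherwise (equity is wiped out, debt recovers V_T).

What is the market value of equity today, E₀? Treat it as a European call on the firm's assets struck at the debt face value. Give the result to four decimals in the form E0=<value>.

d₁ = [ln(V₀/D) + (r + σ²/2)T] / (σ√T)
   = [ln(358.3507/300.5700) + (0.0618 + 0.5·0.4449²)·7.7763] / (0.4449·√7.7763)
   = [0.175831 + 1.250180] / 1.240649 = 1.149408
d₂ = d₁ − σ√T = 1.149408 − 1.240649 = -0.091241
N(d₁) = 0.874806,  N(d₂) = 0.463651,  e^(−rT) = 0.618427
E₀ = V₀·N(d₁) − D·e^(−rT)·N(d₂)
   = 358.3507·0.874806 − 300.5700·0.618427·0.463651 = 227.303666

E0=227.3037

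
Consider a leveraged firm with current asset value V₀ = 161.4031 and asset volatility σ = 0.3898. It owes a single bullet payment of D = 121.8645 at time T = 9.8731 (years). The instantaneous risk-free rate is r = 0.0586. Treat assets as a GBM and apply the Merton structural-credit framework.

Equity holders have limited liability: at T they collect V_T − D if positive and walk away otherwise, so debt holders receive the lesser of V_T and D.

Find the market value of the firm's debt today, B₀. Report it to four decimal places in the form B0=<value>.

B0=51.8332

d₁ = [ln(V₀/D) + (r + σ²/2)T] / (σ√T)
   = [ln(161.4031/121.8645) + (0.0586 + 0.5·0.3898²)·9.8731] / (0.3898·√9.8731)
   = [0.280995 + 1.328643] / 1.224810 = 1.314195
d₂ = d₁ − σ√T = 1.314195 − 1.224810 = 0.089385
N(d₁) = 0.905610,  N(d₂) = 0.535612,  e^(−rT) = 0.560703
E₀ = V₀·N(d₁) − D·e^(−rT)·N(d₂)
   = 161.4031·0.905610 − 121.8645·0.560703·0.535612 = 109.569937
B₀ = V₀ − E₀ = 161.4031 − 109.569937 = 51.833163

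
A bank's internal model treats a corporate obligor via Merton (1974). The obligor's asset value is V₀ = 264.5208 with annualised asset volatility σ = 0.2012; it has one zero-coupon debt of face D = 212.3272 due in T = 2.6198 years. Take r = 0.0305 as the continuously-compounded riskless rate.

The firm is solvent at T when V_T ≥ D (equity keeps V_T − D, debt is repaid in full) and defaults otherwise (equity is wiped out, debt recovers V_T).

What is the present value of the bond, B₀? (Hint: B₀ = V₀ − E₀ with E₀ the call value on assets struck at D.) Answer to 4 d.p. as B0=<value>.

d₁ = [ln(V₀/D) + (r + σ²/2)T] / (σ√T)
   = [ln(264.5208/212.3272) + (0.0305 + 0.5·0.2012²)·2.6198] / (0.2012·√2.6198)
   = [0.219791 + 0.132931] / 0.325658 = 1.083105
d₂ = d₁ − σ√T = 1.083105 − 0.325658 = 0.757446
N(d₁) = 0.860619,  N(d₂) = 0.775609,  e^(−rT) = 0.923205
E₀ = V₀·N(d₁) − D·e^(−rT)·N(d₂)
   = 264.5208·0.860619 − 212.3272·0.923205·0.775609 = 75.615598
B₀ = V₀ − E₀ = 264.5208 − 75.615598 = 188.905202

B0=188.9052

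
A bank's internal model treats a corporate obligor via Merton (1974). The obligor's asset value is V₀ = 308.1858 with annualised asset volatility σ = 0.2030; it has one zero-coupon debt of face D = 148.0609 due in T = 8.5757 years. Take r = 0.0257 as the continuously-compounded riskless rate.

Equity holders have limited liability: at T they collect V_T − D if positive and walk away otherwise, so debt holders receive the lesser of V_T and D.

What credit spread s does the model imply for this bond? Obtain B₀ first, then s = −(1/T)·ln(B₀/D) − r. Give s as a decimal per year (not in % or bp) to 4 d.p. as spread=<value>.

spread=0.0025

d₁ = [ln(V₀/D) + (r + σ²/2)T] / (σ√T)
   = [ln(308.1858/148.0609) + (0.0257 + 0.5·0.2030²)·8.5757] / (0.2030·√8.5757)
   = [0.733079 + 0.397094] / 0.594471 = 1.901139
d₂ = d₁ − σ√T = 1.901139 − 0.594471 = 1.306668
N(d₁) = 0.971358,  N(d₂) = 0.904337,  e^(−rT) = 0.802201
E₀ = V₀·N(d₁) − D·e^(−rT)·N(d₂)
   = 308.1858·0.971358 − 148.0609·0.802201·0.904337 = 191.946415
B₀ = V₀ − E₀ = 308.1858 − 191.946415 = 116.239385
spread = −(1/T)·ln(B₀/D) − r = −(1/8.5757)·ln(116.239385/148.0609) − 0.0257 = 0.00251600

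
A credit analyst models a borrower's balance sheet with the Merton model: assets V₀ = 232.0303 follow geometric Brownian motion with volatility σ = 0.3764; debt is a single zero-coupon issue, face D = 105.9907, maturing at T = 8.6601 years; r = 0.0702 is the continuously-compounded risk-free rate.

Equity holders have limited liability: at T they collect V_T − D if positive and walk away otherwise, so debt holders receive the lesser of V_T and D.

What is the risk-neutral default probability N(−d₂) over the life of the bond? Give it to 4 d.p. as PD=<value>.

d₁ = [ln(V₀/D) + (r + σ²/2)T] / (σ√T)
   = [ln(232.0303/105.9907) + (0.0702 + 0.5·0.3764²)·8.6601] / (0.3764·√8.6601)
   = [0.783517 + 1.221407] / 1.107672 = 1.810034
d₂ = d₁ − σ√T = 1.810034 − 1.107672 = 0.702363
risk-neutral PD = N(−d₂) = N(-0.702363) = 0.241226

PD=0.2412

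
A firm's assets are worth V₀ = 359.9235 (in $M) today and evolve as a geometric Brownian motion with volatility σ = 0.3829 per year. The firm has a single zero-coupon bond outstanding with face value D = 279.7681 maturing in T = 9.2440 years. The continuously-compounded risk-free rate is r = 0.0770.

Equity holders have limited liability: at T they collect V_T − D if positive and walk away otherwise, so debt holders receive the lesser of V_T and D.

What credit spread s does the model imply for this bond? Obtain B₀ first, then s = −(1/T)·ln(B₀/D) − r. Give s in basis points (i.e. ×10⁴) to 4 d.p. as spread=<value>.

spread=234.7949

d₁ = [ln(V₀/D) + (r + σ²/2)T] / (σ√T)
   = [ln(359.9235/279.7681) + (0.0770 + 0.5·0.3829²)·9.2440] / (0.3829·√9.2440)
   = [0.251930 + 1.389431] / 1.164167 = 1.409902
d₂ = d₁ − σ√T = 1.409902 − 1.164167 = 0.245734
N(d₁) = 0.920716,  N(d₂) = 0.597056,  e^(−rT) = 0.490766
E₀ = V₀·N(d₁) − D·e^(−rT)·N(d₂)
   = 359.9235·0.920716 − 279.7681·0.490766·0.597056 = 249.411001
B₀ = V₀ − E₀ = 359.9235 − 249.411001 = 110.512499
spread = −(1/T)·ln(B₀/D) − r = −(1/9.2440)·ln(110.512499/279.7681) − 0.0770 = 0.02347949
in basis points: 0.02347949 × 10⁴ = 234.7949 bp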